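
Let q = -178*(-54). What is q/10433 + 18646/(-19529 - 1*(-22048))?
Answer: 218746346/26280727 ≈ 8.3235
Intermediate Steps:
q = 9612
q/10433 + 18646/(-19529 - 1*(-22048)) = 9612/10433 + 18646/(-19529 - 1*(-22048)) = 9612*(1/10433) + 18646/(-19529 + 22048) = 9612/10433 + 18646/2519 = 218746346/26280727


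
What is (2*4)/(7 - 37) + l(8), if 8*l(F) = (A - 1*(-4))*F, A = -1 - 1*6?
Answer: -49/15 ≈ -3.2667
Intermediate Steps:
A = -7 (A = -1 - 6 = -7)
l(F) = -3*F/8 (l(F) = ((-7 - 1*(-4))*F)/8 = ((-7 + 4)*F)/8 = (-3*F)/8 = -3*F/8)
(2*4)/(7 - 37) + l(8) = (2*4)/(7 - 37) - 3/8*8 = 8/(-30) - 3 = 8*(-1/30) - 3 = -4/15 - 3 = -49/15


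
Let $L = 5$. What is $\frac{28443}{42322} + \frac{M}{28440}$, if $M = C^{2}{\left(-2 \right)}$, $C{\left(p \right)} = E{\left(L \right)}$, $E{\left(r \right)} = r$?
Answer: $\frac{80997697}{120363768} \approx 0.67294$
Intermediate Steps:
$C{\left(p \right)} = 5$
$M = 25$ ($M = 5^{2} = 25$)
$\frac{28443}{42322} + \frac{M}{28440} = \frac{28443}{42322} + \frac{25}{28440} = 28443 \cdot \frac{1}{42322} + 25 \cdot \frac{1}{28440} = \frac{28443}{42322} + \frac{5}{5688} = \frac{80997697}{120363768}$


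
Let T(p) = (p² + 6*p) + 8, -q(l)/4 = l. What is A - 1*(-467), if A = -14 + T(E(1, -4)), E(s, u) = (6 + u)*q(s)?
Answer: 477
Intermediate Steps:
q(l) = -4*l
E(s, u) = -4*s*(6 + u) (E(s, u) = (6 + u)*(-4*s) = -4*s*(6 + u))
T(p) = 8 + p² + 6*p
A = 10 (A = -14 + (8 + (-4*1*(6 - 4))² + 6*(-4*1*(6 - 4))) = -14 + (8 + (-4*1*2)² + 6*(-4*1*2)) = -14 + (8 + (-8)² + 6*(-8)) = -14 + (8 + 64 - 48) = -14 + 24 = 10)
A - 1*(-467) = 10 - 1*(-467) = 10 + 467 = 477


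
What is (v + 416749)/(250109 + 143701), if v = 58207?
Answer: 237478/196905 ≈ 1.2061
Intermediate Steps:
(v + 416749)/(250109 + 143701) = (58207 + 416749)/(250109 + 143701) = 474956/393810 = 474956*(1/393810) = 237478/196905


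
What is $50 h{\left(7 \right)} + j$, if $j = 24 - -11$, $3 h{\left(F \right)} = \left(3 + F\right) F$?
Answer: $\frac{3605}{3} \approx 1201.7$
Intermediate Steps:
$h{\left(F \right)} = \frac{F \left(3 + F\right)}{3}$ ($h{\left(F \right)} = \frac{\left(3 + F\right) F}{3} = \frac{F \left(3 + F\right)}{3}$)
$j = 35$ ($j = 24 + 11 = 35$)
$50 h{\left(7 \right)} + j = 50 \cdot \frac{1}{3} \cdot 7 \left(3 + 7\right) + 35 = 50 \cdot \frac{1}{3} \cdot 7 \cdot 10 + 35 = 50 \cdot \frac{70}{3} + 35 = \frac{3500}{3} + 35 = \frac{3605}{3}$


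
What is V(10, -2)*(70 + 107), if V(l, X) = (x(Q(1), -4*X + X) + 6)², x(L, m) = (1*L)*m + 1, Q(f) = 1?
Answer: 29913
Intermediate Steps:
x(L, m) = 1 + L*m (x(L, m) = L*m + 1 = 1 + L*m)
V(l, X) = (7 - 3*X)² (V(l, X) = ((1 + 1*(-4*X + X)) + 6)² = ((1 + 1*(-3*X)) + 6)² = ((1 - 3*X) + 6)² = (7 - 3*X)²)
V(10, -2)*(70 + 107) = (-7 + 3*(-2))²*(70 + 107) = (-7 - 6)²*177 = (-13)²*177 = 169*177 = 29913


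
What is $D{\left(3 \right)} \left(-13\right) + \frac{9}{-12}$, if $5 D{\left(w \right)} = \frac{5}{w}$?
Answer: $- \frac{61}{12} \approx -5.0833$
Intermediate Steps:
$D{\left(w \right)} = \frac{1}{w}$ ($D{\left(w \right)} = \frac{5 \frac{1}{w}}{5} = \frac{1}{w}$)
$D{\left(3 \right)} \left(-13\right) + \frac{9}{-12} = \frac{1}{3} \left(-13\right) + \frac{9}{-12} = \frac{1}{3} \left(-13\right) + 9 \left(- \frac{1}{12}\right) = - \frac{13}{3} - \frac{3}{4} = - \frac{61}{12}$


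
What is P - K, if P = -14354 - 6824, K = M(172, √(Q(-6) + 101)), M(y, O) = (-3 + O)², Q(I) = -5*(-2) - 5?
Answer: -21293 + 6*√106 ≈ -21231.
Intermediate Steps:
Q(I) = 5 (Q(I) = 10 - 5 = 5)
K = (-3 + √106)² (K = (-3 + √(5 + 101))² = (-3 + √106)² ≈ 53.226)
P = -21178
P - K = -21178 - (3 - √106)²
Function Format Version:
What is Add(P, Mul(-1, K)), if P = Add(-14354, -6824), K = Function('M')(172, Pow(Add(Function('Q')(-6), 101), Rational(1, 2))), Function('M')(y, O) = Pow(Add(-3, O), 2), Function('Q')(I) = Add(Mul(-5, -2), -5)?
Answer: Add(-21293, Mul(6, Pow(106, Rational(1, 2)))) ≈ -21231.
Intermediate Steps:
Function('Q')(I) = 5 (Function('Q')(I) = Add(10, -5) = 5)
K = Pow(Add(-3, Pow(106, Rational(1, 2))), 2) (K = Pow(Add(-3, Pow(Add(5, 101), Rational(1, 2))), 2) = Pow(Add(-3, Pow(106, Rational(1, 2))), 2) ≈ 53.226)
P = -21178
Add(P, Mul(-1, K)) = Add(-21178, Mul(-1, Pow(Add(3, Mul(-1, Pow(106, Rational(1, 2)))), 2)))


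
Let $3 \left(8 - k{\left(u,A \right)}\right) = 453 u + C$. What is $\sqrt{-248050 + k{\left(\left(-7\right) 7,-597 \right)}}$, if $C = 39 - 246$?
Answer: $i \sqrt{240574} \approx 490.48 i$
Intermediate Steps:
$C = -207$ ($C = 39 - 246 = -207$)
$k{\left(u,A \right)} = 77 - 151 u$ ($k{\left(u,A \right)} = 8 - \frac{453 u - 207}{3} = 8 - \frac{-207 + 453 u}{3} = 8 - \left(-69 + 151 u\right) = 77 - 151 u$)
$\sqrt{-248050 + k{\left(\left(-7\right) 7,-597 \right)}} = \sqrt{-248050 - \left(-77 + 151 \left(\left(-7\right) 7\right)\right)} = \sqrt{-248050 + \left(77 - -7399\right)} = \sqrt{-248050 + \left(77 + 7399\right)} = \sqrt{-248050 + 7476} = \sqrt{-240574} = i \sqrt{240574}$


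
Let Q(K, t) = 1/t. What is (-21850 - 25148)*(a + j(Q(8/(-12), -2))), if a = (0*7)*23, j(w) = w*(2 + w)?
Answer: 70497/2 ≈ 35249.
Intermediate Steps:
a = 0 (a = 0*23 = 0)
(-21850 - 25148)*(a + j(Q(8/(-12), -2))) = (-21850 - 25148)*(0 + (2 + 1/(-2))/(-2)) = -46998*(0 - (2 - ½)/2) = -46998*(0 - ½*3/2) = -46998*(0 - ¾) = -46998*(-¾) = 70497/2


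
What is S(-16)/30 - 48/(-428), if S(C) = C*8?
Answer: -6668/1605 ≈ -4.1545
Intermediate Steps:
S(C) = 8*C
S(-16)/30 - 48/(-428) = (8*(-16))/30 - 48/(-428) = -128*1/30 - 48*(-1/428) = -64/15 + 12/107 = -6668/1605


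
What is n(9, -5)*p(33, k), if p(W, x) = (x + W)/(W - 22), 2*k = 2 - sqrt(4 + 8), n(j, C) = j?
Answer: 306/11 - 9*sqrt(3)/11 ≈ 26.401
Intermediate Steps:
k = 1 - sqrt(3) (k = (2 - sqrt(4 + 8))/2 = (2 - sqrt(12))/2 = (2 - 2*sqrt(3))/2 = 1 - sqrt(3) ≈ -0.73205)
p(W, x) = (W + x)/(-22 + W)
n(9, -5)*p(33, k) = 9*((33 + (1 - sqrt(3)))/(-22 + 33)) = 9*((34 - sqrt(3))/11) = 9*(34/11 - sqrt(3)/11) = 306/11 - 9*sqrt(3)/11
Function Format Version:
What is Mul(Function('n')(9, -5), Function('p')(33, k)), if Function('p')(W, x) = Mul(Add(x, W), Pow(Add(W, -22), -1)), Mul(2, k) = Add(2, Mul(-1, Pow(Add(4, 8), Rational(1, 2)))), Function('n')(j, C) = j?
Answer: Add(Rational(306, 11), Mul(Rational(-9, 11), Pow(3, Rational(1, 2)))) ≈ 26.401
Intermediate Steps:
k = Add(1, Mul(-1, Pow(3, Rational(1, 2)))) (k = Mul(Rational(1, 2), Add(2, Mul(-1, Pow(Add(4, 8), Rational(1, 2))))) = Mul(Rational(1, 2), Add(2, Mul(-1, Pow(12, Rational(1, 2))))) = Mul(Rational(1, 2), Add(2, Mul(-1, Mul(2, Pow(3, Rational(1, 2)))))) = Mul(Rational(1, 2), Add(2, Mul(-2, Pow(3, Rational(1, 2))))) = Add(1, Mul(-1, Pow(3, Rational(1, 2)))) ≈ -0.73205)
Function('p')(W, x) = Mul(Pow(Add(-22, W), -1), Add(W, x)) (Function('p')(W, x) = Mul(Add(W, x), Pow(Add(-22, W), -1)) = Mul(Pow(Add(-22, W), -1), Add(W, x)))
Mul(Function('n')(9, -5), Function('p')(33, k)) = Mul(9, Mul(Pow(Add(-22, 33), -1), Add(33, Add(1, Mul(-1, Pow(3, Rational(1, 2))))))) = Mul(9, Mul(Pow(11, -1), Add(34, Mul(-1, Pow(3, Rational(1, 2)))))) = Mul(9, Mul(Rational(1, 11), Add(34, Mul(-1, Pow(3, Rational(1, 2)))))) = Mul(9, Add(Rational(34, 11), Mul(Rational(-1, 11), Pow(3, Rational(1, 2))))) = Add(Rational(306, 11), Mul(Rational(-9, 11), Pow(3, Rational(1, 2))))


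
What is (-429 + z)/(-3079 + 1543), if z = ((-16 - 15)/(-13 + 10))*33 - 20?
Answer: 9/128 ≈ 0.070313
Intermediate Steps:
z = 321 (z = -31/(-3)*33 - 20 = -31*(-⅓)*33 - 20 = (31/3)*33 - 20 = 341 - 20 = 321)
(-429 + z)/(-3079 + 1543) = (-429 + 321)/(-3079 + 1543) = -108/(-1536) = -108*(-1/1536) = 9/128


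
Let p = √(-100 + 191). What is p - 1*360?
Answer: -360 + √91 ≈ -350.46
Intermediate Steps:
p = √91 ≈ 9.5394
p - 1*360 = √91 - 1*360 = √91 - 360 = -360 + √91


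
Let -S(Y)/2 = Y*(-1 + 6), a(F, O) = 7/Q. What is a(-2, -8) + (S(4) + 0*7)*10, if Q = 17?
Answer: -6793/17 ≈ -399.59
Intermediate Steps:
a(F, O) = 7/17
S(Y) = -10*Y (S(Y) = -2*Y*(-1 + 6) = -2*Y*5 = -10*Y)
a(-2, -8) + (S(4) + 0*7)*10 = 7/17 + (-10*4 + 0*7)*10 = 7/17 + (-40 + 0)*10 = 7/17 - 40*10 = 7/17 - 400 = -6793/17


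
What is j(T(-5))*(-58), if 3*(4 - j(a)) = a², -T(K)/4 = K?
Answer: 22504/3 ≈ 7501.3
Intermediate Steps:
T(K) = -4*K
j(a) = 4 - a²/3
j(T(-5))*(-58) = (4 - (-4*(-5))²/3)*(-58) = (4 - ⅓*20²)*(-58) = (4 - ⅓*400)*(-58) = (4 - 400/3)*(-58) = -388/3*(-58) = 22504/3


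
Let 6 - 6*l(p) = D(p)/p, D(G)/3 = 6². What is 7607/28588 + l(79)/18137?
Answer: 1557318347/5851649132 ≈ 0.26613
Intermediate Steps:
D(G) = 108 (D(G) = 3*6² = 3*36 = 108)
l(p) = 1 - 18/p
7607/28588 + l(79)/18137 = 7607/28588 + ((-18 + 79)/79)/18137 = 7607*(1/28588) + ((1/79)*61)*(1/18137) = 7607/28588 + (61/79)*(1/18137) = 7607/28588 + 61/1432823 = 1557318347/5851649132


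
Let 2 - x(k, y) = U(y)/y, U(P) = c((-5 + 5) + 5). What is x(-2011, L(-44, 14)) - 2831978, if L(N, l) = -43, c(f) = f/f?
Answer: -121774967/43 ≈ -2.8320e+6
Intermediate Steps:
c(f) = 1
U(P) = 1
x(k, y) = 2 - 1/y
x(-2011, L(-44, 14)) - 2831978 = (2 - 1/(-43)) - 2831978 = (2 - 1*(-1/43)) - 2831978 = (2 + 1/43) - 2831978 = 87/43 - 2831978 = -121774967/43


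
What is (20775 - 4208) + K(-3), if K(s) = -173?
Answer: 16394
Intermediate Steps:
(20775 - 4208) + K(-3) = (20775 - 4208) - 173 = 16567 - 173 = 16394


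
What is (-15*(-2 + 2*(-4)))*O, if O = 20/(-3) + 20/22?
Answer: -9500/11 ≈ -863.64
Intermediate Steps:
O = -190/33 (O = 20*(-1/3) + 20*(1/22) = -20/3 + 10/11 = -190/33 ≈ -5.7576)
(-15*(-2 + 2*(-4)))*O = -15*(-2 + 2*(-4))*(-190/33) = -15*(-2 - 8)*(-190/33) = -15*(-10)*(-190/33) = 150*(-190/33) = -9500/11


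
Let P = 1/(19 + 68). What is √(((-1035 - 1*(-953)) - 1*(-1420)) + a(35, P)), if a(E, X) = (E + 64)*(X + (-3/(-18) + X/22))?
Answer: √1140135/29 ≈ 36.820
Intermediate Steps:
P = 1/87 ≈ 0.011494
a(E, X) = (64 + E)*(⅙ + 23*X/22) (a(E, X) = (64 + E)*(X + (-3*(-1/18) + X*(1/22))) = (64 + E)*(X + (⅙ + X/22)) = (64 + E)*(⅙ + 23*X/22))
√(((-1035 - 1*(-953)) - 1*(-1420)) + a(35, P)) = √(((-1035 - 1*(-953)) - 1*(-1420)) + (32/3 + (⅙)*35 + (736/11)*(1/87) + (23/22)*35*(1/87))) = √(((-1035 + 953) + 1420) + (32/3 + 35/6 + 736/957 + 805/1914)) = √((-82 + 1420) + 513/29) = √(1338 + 513/29) = √(39315/29) = √1140135/29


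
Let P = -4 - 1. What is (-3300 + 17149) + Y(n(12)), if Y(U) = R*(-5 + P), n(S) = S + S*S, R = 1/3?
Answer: 41537/3 ≈ 13846.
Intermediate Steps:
P = -5
R = ⅓ ≈ 0.33333
n(S) = S + S²
Y(U) = -10/3 (Y(U) = (-5 - 5)/3 = (⅓)*(-10) = -10/3)
(-3300 + 17149) + Y(n(12)) = (-3300 + 17149) - 10/3 = 13849 - 10/3 = 41537/3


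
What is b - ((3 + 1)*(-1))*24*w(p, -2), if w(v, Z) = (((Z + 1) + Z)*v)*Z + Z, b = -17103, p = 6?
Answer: -13839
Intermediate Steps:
w(v, Z) = Z + Z*v*(1 + 2*Z) (w(v, Z) = (((1 + Z) + Z)*v)*Z + Z = ((1 + 2*Z)*v)*Z + Z = (v*(1 + 2*Z))*Z + Z = Z*v*(1 + 2*Z) + Z = Z + Z*v*(1 + 2*Z))
b - ((3 + 1)*(-1))*24*w(p, -2) = -17103 - ((3 + 1)*(-1))*24*(-2*(1 + 6 + 2*(-2)*6)) = -17103 - (4*(-1))*24*(-2*(1 + 6 - 24)) = -17103 - (-4*24)*(-2*(-17)) = -17103 - (-96)*34 = -17103 - 1*(-3264) = -17103 + 3264 = -13839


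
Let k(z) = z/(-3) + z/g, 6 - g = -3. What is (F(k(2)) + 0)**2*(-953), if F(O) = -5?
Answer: -23825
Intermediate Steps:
g = 9 (g = 6 - 1*(-3) = 6 + 3 = 9)
k(z) = -2*z/9 (k(z) = z/(-3) + z/9 = z*(-1/3) + z*(1/9) = -z/3 + z/9 = -2*z/9)
(F(k(2)) + 0)**2*(-953) = (-5 + 0)**2*(-953) = (-5)**2*(-953) = 25*(-953) = -23825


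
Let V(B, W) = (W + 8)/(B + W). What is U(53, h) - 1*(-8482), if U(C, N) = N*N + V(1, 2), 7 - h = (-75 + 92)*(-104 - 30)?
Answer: 15689131/3 ≈ 5.2297e+6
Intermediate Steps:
h = 2285 (h = 7 - (-75 + 92)*(-104 - 30) = 7 - 17*(-134) = 7 - 1*(-2278) = 7 + 2278 = 2285)
V(B, W) = (8 + W)/(B + W)
U(C, N) = 10/3 + N² (U(C, N) = N*N + (8 + 2)/(1 + 2) = N² + 10/3 = 10/3 + N²)
U(53, h) - 1*(-8482) = (10/3 + 2285²) - 1*(-8482) = (10/3 + 5221225) + 8482 = 15663685/3 + 8482 = 15689131/3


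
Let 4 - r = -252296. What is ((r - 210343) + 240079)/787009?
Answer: 282036/787009 ≈ 0.35836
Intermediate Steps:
r = 252300 (r = 4 - 1*(-252296) = 4 + 252296 = 252300)
((r - 210343) + 240079)/787009 = ((252300 - 210343) + 240079)/787009 = (41957 + 240079)*(1/787009) = 282036*(1/787009) = 282036/787009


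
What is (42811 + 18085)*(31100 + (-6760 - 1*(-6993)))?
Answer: 1908054368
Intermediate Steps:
(42811 + 18085)*(31100 + (-6760 - 1*(-6993))) = 60896*(31100 + (-6760 + 6993)) = 60896*(31100 + 233) = 60896*31333 = 1908054368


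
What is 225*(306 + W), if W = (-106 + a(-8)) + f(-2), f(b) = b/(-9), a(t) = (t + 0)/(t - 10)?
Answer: 45150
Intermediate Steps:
a(t) = t/(-10 + t)
f(b) = -b/9 (f(b) = b*(-⅑) = -b/9)
W = -316/3 (W = (-106 - 8/(-10 - 8)) - ⅑*(-2) = (-106 - 8/(-18)) + 2/9 = (-106 - 8*(-1/18)) + 2/9 = (-106 + 4/9) + 2/9 = -950/9 + 2/9 = -316/3 ≈ -105.33)
225*(306 + W) = 225*(306 - 316/3) = 225*(602/3) = 45150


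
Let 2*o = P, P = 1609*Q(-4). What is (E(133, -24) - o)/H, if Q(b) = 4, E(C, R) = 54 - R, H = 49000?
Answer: -157/2450 ≈ -0.064082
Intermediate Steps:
P = 6436 (P = 1609*4 = 6436)
o = 3218 (o = (1/2)*6436 = 3218)
(E(133, -24) - o)/H = ((54 - 1*(-24)) - 1*3218)/49000 = ((54 + 24) - 3218)*(1/49000) = (78 - 3218)*(1/49000) = -3140*1/49000 = -157/2450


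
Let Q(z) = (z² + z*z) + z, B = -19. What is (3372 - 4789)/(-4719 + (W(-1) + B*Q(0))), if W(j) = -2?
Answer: 1417/4721 ≈ 0.30015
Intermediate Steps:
Q(z) = z + 2*z² (Q(z) = (z² + z²) + z = 2*z² + z = z + 2*z²)
(3372 - 4789)/(-4719 + (W(-1) + B*Q(0))) = (3372 - 4789)/(-4719 + (-2 - 0*(1 + 2*0))) = -1417/(-4719 + (-2 - 0*(1 + 0))) = -1417/(-4719 + (-2 - 0)) = -1417/(-4719 + (-2 - 19*0)) = -1417/(-4719 + (-2 + 0)) = -1417/(-4719 - 2) = -1417/(-4721) = -1417*(-1/4721) = 1417/4721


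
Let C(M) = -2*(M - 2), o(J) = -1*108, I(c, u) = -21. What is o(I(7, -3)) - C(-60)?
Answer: -232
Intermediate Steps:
o(J) = -108
C(M) = 4 - 2*M (C(M) = -2*(-2 + M) = 4 - 2*M)
o(I(7, -3)) - C(-60) = -108 - (4 - 2*(-60)) = -108 - (4 + 120) = -108 - 1*124 = -108 - 124 = -232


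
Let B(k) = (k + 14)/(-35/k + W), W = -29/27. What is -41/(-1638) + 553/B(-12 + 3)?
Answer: 7649711/24570 ≈ 311.34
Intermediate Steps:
W = -29/27 (W = -29*1/27 = -29/27 ≈ -1.0741)
B(k) = (14 + k)/(-29/27 - 35/k) (B(k) = (k + 14)/(-35/k - 29/27) = (14 + k)/(-29/27 - 35/k))
-41/(-1638) + 553/B(-12 + 3) = -41/(-1638) + 553/((-27*(-12 + 3)*(14 + (-12 + 3))/(945 + 29*(-12 + 3)))) = -41*(-1/1638) + 553/((-27*(-9)*(14 - 9)/(945 + 29*(-9)))) = 41/1638 + 553/((-27*(-9)*5/(945 - 261))) = 41/1638 + 553/((-27*(-9)*5/684)) = 41/1638 + 553/((-27*(-9)*1/684*5)) = 41/1638 + 553/(135/76) = 41/1638 + 553*(76/135) = 41/1638 + 42028/135 = 7649711/24570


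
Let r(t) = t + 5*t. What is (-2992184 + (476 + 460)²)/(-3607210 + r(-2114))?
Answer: 1058044/1809947 ≈ 0.58457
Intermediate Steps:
r(t) = 6*t
(-2992184 + (476 + 460)²)/(-3607210 + r(-2114)) = (-2992184 + (476 + 460)²)/(-3607210 + 6*(-2114)) = (-2992184 + 936²)/(-3607210 - 12684) = (-2992184 + 876096)/(-3619894) = -2116088*(-1/3619894) = 1058044/1809947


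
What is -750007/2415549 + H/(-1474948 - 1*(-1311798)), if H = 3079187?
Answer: -7560290720713/394096819350 ≈ -19.184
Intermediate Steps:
-750007/2415549 + H/(-1474948 - 1*(-1311798)) = -750007/2415549 + 3079187/(-1474948 - 1*(-1311798)) = -750007*1/2415549 + 3079187/(-1474948 + 1311798) = -750007/2415549 + 3079187/(-163150) = -750007/2415549 + 3079187*(-1/163150) = -750007/2415549 - 3079187/163150 = -7560290720713/394096819350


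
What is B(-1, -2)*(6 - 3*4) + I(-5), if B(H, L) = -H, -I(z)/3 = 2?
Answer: -12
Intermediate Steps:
I(z) = -6 (I(z) = -3*2 = -6)
B(-1, -2)*(6 - 3*4) + I(-5) = (-1*(-1))*(6 - 3*4) - 6 = 1*(6 - 12) - 6 = 1*(-6) - 6 = -6 - 6 = -12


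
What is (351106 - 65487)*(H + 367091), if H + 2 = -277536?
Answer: 25578038307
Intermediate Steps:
H = -277538 (H = -2 - 277536 = -277538)
(351106 - 65487)*(H + 367091) = (351106 - 65487)*(-277538 + 367091) = 285619*89553 = 25578038307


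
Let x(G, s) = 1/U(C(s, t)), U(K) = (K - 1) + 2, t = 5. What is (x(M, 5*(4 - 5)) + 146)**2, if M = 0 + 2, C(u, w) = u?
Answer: 339889/16 ≈ 21243.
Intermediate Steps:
U(K) = 1 + K (U(K) = (-1 + K) + 2 = 1 + K)
M = 2
x(G, s) = 1/(1 + s)
(x(M, 5*(4 - 5)) + 146)**2 = (1/(1 + 5*(4 - 5)) + 146)**2 = (1/(1 + 5*(-1)) + 146)**2 = (1/(1 - 5) + 146)**2 = (1/(-4) + 146)**2 = (-1/4 + 146)**2 = (583/4)**2 = 339889/16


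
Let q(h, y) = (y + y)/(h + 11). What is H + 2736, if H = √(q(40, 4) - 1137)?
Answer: 2736 + I*√2956929/51 ≈ 2736.0 + 33.717*I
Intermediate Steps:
q(h, y) = 2*y/(11 + h) (q(h, y) = (2*y)/(11 + h) = 2*y/(11 + h))
H = I*√2956929/51 (H = √(2*4/(11 + 40) - 1137) = √(2*4/51 - 1137) = √(2*4*(1/51) - 1137) = √(8/51 - 1137) = √(-57979/51) = I*√2956929/51 ≈ 33.717*I)
H + 2736 = I*√2956929/51 + 2736 = 2736 + I*√2956929/51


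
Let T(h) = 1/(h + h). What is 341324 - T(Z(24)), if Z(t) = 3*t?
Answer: 49150655/144 ≈ 3.4132e+5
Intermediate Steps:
T(h) = 1/(2*h)
341324 - T(Z(24)) = 341324 - 1/(2*(3*24)) = 341324 - 1/(2*72) = 341324 - 1*1/144 = 341324 - 1/144 = 49150655/144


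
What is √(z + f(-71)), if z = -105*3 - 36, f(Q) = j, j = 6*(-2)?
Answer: 11*I*√3 ≈ 19.053*I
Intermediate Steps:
j = -12
f(Q) = -12
z = -351 (z = -315 - 36 = -351)
√(z + f(-71)) = √(-351 - 12) = √(-363) = 11*I*√3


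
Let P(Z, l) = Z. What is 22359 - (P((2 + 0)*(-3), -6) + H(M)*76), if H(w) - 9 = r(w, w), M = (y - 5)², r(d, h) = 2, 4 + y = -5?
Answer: 21529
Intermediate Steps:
y = -9 (y = -4 - 5 = -9)
M = 196 (M = (-9 - 5)² = (-14)² = 196)
H(w) = 11 (H(w) = 9 + 2 = 11)
22359 - (P((2 + 0)*(-3), -6) + H(M)*76) = 22359 - ((2 + 0)*(-3) + 11*76) = 22359 - (2*(-3) + 836) = 22359 - (-6 + 836) = 22359 - 1*830 = 22359 - 830 = 21529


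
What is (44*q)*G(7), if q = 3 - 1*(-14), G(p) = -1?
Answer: -748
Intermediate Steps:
q = 17 (q = 3 + 14 = 17)
(44*q)*G(7) = (44*17)*(-1) = 748*(-1) = -748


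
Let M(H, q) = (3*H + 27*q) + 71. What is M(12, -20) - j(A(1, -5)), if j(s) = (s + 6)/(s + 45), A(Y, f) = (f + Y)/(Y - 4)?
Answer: -60209/139 ≈ -433.16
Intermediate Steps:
M(H, q) = 71 + 3*H + 27*q
A(Y, f) = (Y + f)/(-4 + Y)
j(s) = (6 + s)/(45 + s)
M(12, -20) - j(A(1, -5)) = (71 + 3*12 + 27*(-20)) - (6 + (1 - 5)/(-4 + 1))/(45 + (1 - 5)/(-4 + 1)) = (71 + 36 - 540) - (6 - 4/(-3))/(45 - 4/(-3)) = -433 - (6 - 1/3*(-4))/(45 - 1/3*(-4)) = -433 - (6 + 4/3)/(45 + 4/3) = -433 - 22/(139/3*3) = -433 - 3*22/(139*3) = -433 - 1*22/139 = -433 - 22/139 = -60209/139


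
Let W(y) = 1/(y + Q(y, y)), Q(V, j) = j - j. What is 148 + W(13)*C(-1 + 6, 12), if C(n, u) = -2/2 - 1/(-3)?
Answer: 5770/39 ≈ 147.95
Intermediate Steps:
Q(V, j) = 0
C(n, u) = -⅔ (C(n, u) = -2*½ - 1*(-⅓) = -1 + ⅓ = -⅔)
W(y) = 1/y (W(y) = 1/(y + 0) = 1/y)
148 + W(13)*C(-1 + 6, 12) = 148 - ⅔/13 = 148 + (1/13)*(-⅔) = 148 - 2/39 = 5770/39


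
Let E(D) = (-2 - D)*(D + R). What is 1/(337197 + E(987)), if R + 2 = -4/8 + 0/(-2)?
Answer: -2/1272947 ≈ -1.5712e-6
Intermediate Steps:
R = -5/2 (R = -2 + (-4/8 + 0/(-2)) = -2 + (-4*⅛ + 0*(-½)) = -2 + (-½ + 0) = -2 - ½ = -5/2 ≈ -2.5000)
E(D) = (-2 - D)*(-5/2 + D) (E(D) = (-2 - D)*(D - 5/2) = (-2 - D)*(-5/2 + D))
1/(337197 + E(987)) = 1/(337197 + (5 + (½)*987 - 1*987²)) = 1/(337197 + (5 + 987/2 - 1*974169)) = 1/(337197 + (5 + 987/2 - 974169)) = 1/(337197 - 1947341/2) = 1/(-1272947/2) = -2/1272947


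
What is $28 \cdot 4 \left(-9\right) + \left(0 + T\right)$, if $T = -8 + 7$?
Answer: $-1009$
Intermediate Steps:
$T = -1$
$28 \cdot 4 \left(-9\right) + \left(0 + T\right) = 28 \cdot 4 \left(-9\right) + \left(0 - 1\right) = 28 \left(-36\right) - 1 = -1008 - 1 = -1009$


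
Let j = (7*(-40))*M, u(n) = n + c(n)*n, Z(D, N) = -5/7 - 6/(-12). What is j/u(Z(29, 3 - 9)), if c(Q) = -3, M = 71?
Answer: -139160/3 ≈ -46387.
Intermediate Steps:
Z(D, N) = -3/14 (Z(D, N) = -5*⅐ - 6*(-1/12) = -5/7 + ½ = -3/14)
u(n) = -2*n (u(n) = n - 3*n = -2*n)
j = -19880 (j = (7*(-40))*71 = -280*71 = -19880)
j/u(Z(29, 3 - 9)) = -19880/((-2*(-3/14))) = -19880/3/7 = -19880*7/3 = -139160/3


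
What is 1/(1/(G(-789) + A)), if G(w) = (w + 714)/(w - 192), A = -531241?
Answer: -173715782/327 ≈ -5.3124e+5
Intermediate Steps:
G(w) = (714 + w)/(-192 + w)
1/(1/(G(-789) + A)) = 1/(1/((714 - 789)/(-192 - 789) - 531241)) = 1/(1/(-75/(-981) - 531241)) = 1/(1/(-1/981*(-75) - 531241)) = 1/(1/(25/327 - 531241)) = 1/(1/(-173715782/327)) = 1/(-327/173715782) = -173715782/327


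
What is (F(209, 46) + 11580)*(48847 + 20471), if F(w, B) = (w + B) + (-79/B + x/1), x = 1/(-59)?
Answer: 1113090525297/1357 ≈ 8.2026e+8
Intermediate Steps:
x = -1/59 ≈ -0.016949
F(w, B) = -1/59 + B + w - 79/B (F(w, B) = (w + B) + (-79/B - 1/59/1) = (B + w) + (-79/B - 1/59*1) = (B + w) + (-79/B - 1/59) = (B + w) + (-1/59 - 79/B) = -1/59 + B + w - 79/B)
(F(209, 46) + 11580)*(48847 + 20471) = ((-1/59 + 46 + 209 - 79/46) + 11580)*(48847 + 20471) = ((-1/59 + 46 + 209 - 79*1/46) + 11580)*69318 = ((-1/59 + 46 + 209 - 79/46) + 11580)*69318 = (687363/2714 + 11580)*69318 = (32115483/2714)*69318 = 1113090525297/1357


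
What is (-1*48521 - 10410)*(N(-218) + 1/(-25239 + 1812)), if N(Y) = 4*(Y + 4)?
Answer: 1181773574603/23427 ≈ 5.0445e+7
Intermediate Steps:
N(Y) = 16 + 4*Y (N(Y) = 4*(4 + Y) = 16 + 4*Y)
(-1*48521 - 10410)*(N(-218) + 1/(-25239 + 1812)) = (-1*48521 - 10410)*((16 + 4*(-218)) + 1/(-25239 + 1812)) = (-48521 - 10410)*((16 - 872) + 1/(-23427)) = -58931*(-856 - 1/23427) = -58931*(-20053513/23427) = 1181773574603/23427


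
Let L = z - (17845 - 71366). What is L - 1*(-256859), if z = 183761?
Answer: 494141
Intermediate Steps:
L = 237282 (L = 183761 - (17845 - 71366) = 183761 - 1*(-53521) = 183761 + 53521 = 237282)
L - 1*(-256859) = 237282 - 1*(-256859) = 237282 + 256859 = 494141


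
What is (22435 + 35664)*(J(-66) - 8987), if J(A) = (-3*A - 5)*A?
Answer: -1262200775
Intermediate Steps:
J(A) = A*(-5 - 3*A) (J(A) = (-5 - 3*A)*A = A*(-5 - 3*A))
(22435 + 35664)*(J(-66) - 8987) = (22435 + 35664)*(-1*(-66)*(5 + 3*(-66)) - 8987) = 58099*(-1*(-66)*(5 - 198) - 8987) = 58099*(-1*(-66)*(-193) - 8987) = 58099*(-12738 - 8987) = 58099*(-21725) = -1262200775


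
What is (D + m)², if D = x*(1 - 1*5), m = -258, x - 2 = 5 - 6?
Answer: 68644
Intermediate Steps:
x = 1 (x = 2 + (5 - 6) = 2 - 1 = 1)
D = -4 (D = 1*(1 - 1*5) = 1*(1 - 5) = 1*(-4) = -4)
(D + m)² = (-4 - 258)² = (-262)² = 68644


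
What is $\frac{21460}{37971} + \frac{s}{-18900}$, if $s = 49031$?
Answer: $- \frac{161795789}{79739100} \approx -2.0291$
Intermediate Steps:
$\frac{21460}{37971} + \frac{s}{-18900} = \frac{21460}{37971} + \frac{49031}{-18900} = 21460 \cdot \frac{1}{37971} + 49031 \left(- \frac{1}{18900}\right) = \frac{21460}{37971} - \frac{49031}{18900} = - \frac{161795789}{79739100}$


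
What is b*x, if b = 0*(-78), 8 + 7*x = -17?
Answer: 0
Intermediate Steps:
x = -25/7 (x = -8/7 + (⅐)*(-17) = -8/7 - 17/7 = -25/7 ≈ -3.5714)
b = 0
b*x = 0*(-25/7) = 0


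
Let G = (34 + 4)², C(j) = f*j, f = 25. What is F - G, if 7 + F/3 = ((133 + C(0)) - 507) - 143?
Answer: -3016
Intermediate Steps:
C(j) = 25*j
G = 1444 (G = 38² = 1444)
F = -1572 (F = -21 + 3*(((133 + 25*0) - 507) - 143) = -21 + 3*(((133 + 0) - 507) - 143) = -21 + 3*((133 - 507) - 143) = -21 + 3*(-374 - 143) = -21 + 3*(-517) = -21 - 1551 = -1572)
F - G = -1572 - 1*1444 = -1572 - 1444 = -3016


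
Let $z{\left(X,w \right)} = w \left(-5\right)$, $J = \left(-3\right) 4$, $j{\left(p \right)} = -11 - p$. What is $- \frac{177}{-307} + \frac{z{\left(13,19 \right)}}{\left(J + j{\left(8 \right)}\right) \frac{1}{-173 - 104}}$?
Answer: $- \frac{8073218}{9517} \approx -848.29$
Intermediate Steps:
$J = -12$
$z{\left(X,w \right)} = - 5 w$
$- \frac{177}{-307} + \frac{z{\left(13,19 \right)}}{\left(J + j{\left(8 \right)}\right) \frac{1}{-173 - 104}} = - \frac{177}{-307} + \frac{\left(-5\right) 19}{\left(-12 - 19\right) \frac{1}{-173 - 104}} = \left(-177\right) \left(- \frac{1}{307}\right) - \frac{95}{\left(-12 - 19\right) \frac{1}{-277}} = \frac{177}{307} - \frac{95}{\left(-12 - 19\right) \left(- \frac{1}{277}\right)} = \frac{177}{307} - \frac{95}{\left(-31\right) \left(- \frac{1}{277}\right)} = \frac{177}{307} - \frac{95}{\frac{31}{277}} = \frac{177}{307} - \frac{26315}{31} = - \frac{8073218}{9517}$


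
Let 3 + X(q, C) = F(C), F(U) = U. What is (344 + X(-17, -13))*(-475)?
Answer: -155800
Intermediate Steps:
X(q, C) = -3 + C
(344 + X(-17, -13))*(-475) = (344 + (-3 - 13))*(-475) = (344 - 16)*(-475) = 328*(-475) = -155800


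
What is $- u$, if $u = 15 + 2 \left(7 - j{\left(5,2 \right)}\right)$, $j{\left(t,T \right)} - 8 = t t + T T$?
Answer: $45$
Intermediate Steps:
$j{\left(t,T \right)} = 8 + T^{2} + t^{2}$ ($j{\left(t,T \right)} = 8 + \left(t t + T T\right) = 8 + \left(t^{2} + T^{2}\right) = 8 + \left(T^{2} + t^{2}\right) = 8 + T^{2} + t^{2}$)
$u = -45$ ($u = 15 + 2 \left(7 - \left(8 + 2^{2} + 5^{2}\right)\right) = 15 + 2 \left(7 - \left(8 + 4 + 25\right)\right) = 15 + 2 \left(7 - 37\right) = 15 + 2 \left(-30\right) = 15 - 60 = -45$)
$- u = \left(-1\right) \left(-45\right) = 45$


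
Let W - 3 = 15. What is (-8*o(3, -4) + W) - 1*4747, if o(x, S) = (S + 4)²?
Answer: -4729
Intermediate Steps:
W = 18 (W = 3 + 15 = 18)
o(x, S) = (4 + S)²
(-8*o(3, -4) + W) - 1*4747 = (-8*(4 - 4)² + 18) - 1*4747 = (-8*0² + 18) - 4747 = (-8*0 + 18) - 4747 = (0 + 18) - 4747 = 18 - 4747 = -4729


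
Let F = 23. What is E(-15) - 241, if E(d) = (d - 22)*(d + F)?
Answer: -537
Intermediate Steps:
E(d) = (-22 + d)*(23 + d) (E(d) = (d - 22)*(d + 23) = (-22 + d)*(23 + d))
E(-15) - 241 = (-506 - 15 + (-15)**2) - 241 = (-506 - 15 + 225) - 241 = -296 - 241 = -537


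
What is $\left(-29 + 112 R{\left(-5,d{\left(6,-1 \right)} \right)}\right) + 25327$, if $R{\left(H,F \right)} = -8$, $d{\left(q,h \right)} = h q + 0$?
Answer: $24402$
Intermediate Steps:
$d{\left(q,h \right)} = h q$
$\left(-29 + 112 R{\left(-5,d{\left(6,-1 \right)} \right)}\right) + 25327 = \left(-29 + 112 \left(-8\right)\right) + 25327 = \left(-29 - 896\right) + 25327 = -925 + 25327 = 24402$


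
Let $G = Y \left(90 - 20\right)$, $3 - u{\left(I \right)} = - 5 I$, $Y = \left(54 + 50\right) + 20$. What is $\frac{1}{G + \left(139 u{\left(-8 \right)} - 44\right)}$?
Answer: $\frac{1}{3493} \approx 0.00028629$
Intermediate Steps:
$Y = 124$ ($Y = 104 + 20 = 124$)
$u{\left(I \right)} = 3 + 5 I$ ($u{\left(I \right)} = 3 - - 5 I = 3 + 5 I$)
$G = 8680$ ($G = 124 \left(90 - 20\right) = 124 \cdot 70 = 8680$)
$\frac{1}{G + \left(139 u{\left(-8 \right)} - 44\right)} = \frac{1}{8680 + \left(139 \left(3 + 5 \left(-8\right)\right) - 44\right)} = \frac{1}{8680 + \left(139 \left(3 - 40\right) - 44\right)} = \frac{1}{8680 + \left(139 \left(-37\right) - 44\right)} = \frac{1}{8680 - 5187} = \frac{1}{3493}$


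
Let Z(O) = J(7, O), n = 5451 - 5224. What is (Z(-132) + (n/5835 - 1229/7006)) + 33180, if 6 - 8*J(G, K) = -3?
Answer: 5425756563833/163520040 ≈ 33181.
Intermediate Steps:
J(G, K) = 9/8 (J(G, K) = ¾ - ⅛*(-3) = ¾ + 3/8 = 9/8)
n = 227
Z(O) = 9/8
(Z(-132) + (n/5835 - 1229/7006)) + 33180 = (9/8 + (227/5835 - 1229/7006)) + 33180 = (9/8 - 5580853/40880010) + 33180 = 161636633/163520040 + 33180 = 5425756563833/163520040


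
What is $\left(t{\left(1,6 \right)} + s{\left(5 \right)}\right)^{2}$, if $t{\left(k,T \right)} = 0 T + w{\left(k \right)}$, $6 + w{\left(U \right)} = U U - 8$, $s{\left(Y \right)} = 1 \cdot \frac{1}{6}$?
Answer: $\frac{5929}{36} \approx 164.69$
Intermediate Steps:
$s{\left(Y \right)} = \frac{1}{6}$ ($s{\left(Y \right)} = 1 \cdot \frac{1}{6} = \frac{1}{6}$)
$w{\left(U \right)} = -14 + U^{2}$ ($w{\left(U \right)} = -6 + \left(U U - 8\right) = -6 + \left(U^{2} - 8\right) = -6 + \left(-8 + U^{2}\right) = -14 + U^{2}$)
$t{\left(k,T \right)} = -14 + k^{2}$ ($t{\left(k,T \right)} = 0 T + \left(-14 + k^{2}\right) = 0 + \left(-14 + k^{2}\right) = -14 + k^{2}$)
$\left(t{\left(1,6 \right)} + s{\left(5 \right)}\right)^{2} = \left(\left(-14 + 1^{2}\right) + \frac{1}{6}\right)^{2} = \left(\left(-14 + 1\right) + \frac{1}{6}\right)^{2} = \left(-13 + \frac{1}{6}\right)^{2} = \left(- \frac{77}{6}\right)^{2} = \frac{5929}{36}$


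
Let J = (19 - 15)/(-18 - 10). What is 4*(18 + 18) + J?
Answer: 1007/7 ≈ 143.86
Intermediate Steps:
J = -⅐ (J = 4/(-28) = 4*(-1/28) = -⅐ ≈ -0.14286)
4*(18 + 18) + J = 4*(18 + 18) - ⅐ = 4*36 - ⅐ = 144 - ⅐ = 1007/7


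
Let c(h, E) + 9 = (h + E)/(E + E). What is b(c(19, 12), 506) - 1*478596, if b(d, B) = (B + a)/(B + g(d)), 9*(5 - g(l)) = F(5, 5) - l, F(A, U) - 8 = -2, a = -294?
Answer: -52668008220/110047 ≈ -4.7860e+5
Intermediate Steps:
F(A, U) = 6 (F(A, U) = 8 - 2 = 6)
g(l) = 13/3 + l/9 (g(l) = 5 - (6 - l)/9 = 5 + (-⅔ + l/9) = 13/3 + l/9)
c(h, E) = -9 + (E + h)/(2*E) (c(h, E) = -9 + (h + E)/(E + E) = -9 + (E + h)/((2*E)) = -9 + (E + h)*(1/(2*E)) = -9 + (E + h)/(2*E))
b(d, B) = (-294 + B)/(13/3 + B + d/9) (b(d, B) = (B - 294)/(B + (13/3 + d/9)) = (-294 + B)/(13/3 + B + d/9))
b(c(19, 12), 506) - 1*478596 = 9*(-294 + 506)/(39 + (½)*(19 - 17*12)/12 + 9*506) - 1*478596 = 9*212/(39 + (½)*(1/12)*(19 - 204) + 4554) - 478596 = 9*212/(39 + (½)*(1/12)*(-185) + 4554) - 478596 = 9*212/(39 - 185/24 + 4554) - 478596 = 9*212/(110047/24) - 478596 = 9*(24/110047)*212 - 478596 = 45792/110047 - 478596 = -52668008220/110047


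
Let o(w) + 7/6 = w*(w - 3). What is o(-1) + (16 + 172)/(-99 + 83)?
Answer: -107/12 ≈ -8.9167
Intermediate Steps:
o(w) = -7/6 + w*(-3 + w) (o(w) = -7/6 + w*(w - 3) = -7/6 + w*(-3 + w))
o(-1) + (16 + 172)/(-99 + 83) = (-7/6 + (-1)**2 - 3*(-1)) + (16 + 172)/(-99 + 83) = (-7/6 + 1 + 3) + 188/(-16) = 17/6 + 188*(-1/16) = 17/6 - 47/4 = -107/12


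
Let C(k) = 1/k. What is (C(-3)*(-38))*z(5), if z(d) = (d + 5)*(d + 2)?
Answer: 2660/3 ≈ 886.67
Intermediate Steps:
z(d) = (2 + d)*(5 + d) (z(d) = (5 + d)*(2 + d) = (2 + d)*(5 + d))
(C(-3)*(-38))*z(5) = (-38/(-3))*(10 + 5² + 7*5) = (-⅓*(-38))*(10 + 25 + 35) = (38/3)*70 = 2660/3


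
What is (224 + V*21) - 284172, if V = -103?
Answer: -286111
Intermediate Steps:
(224 + V*21) - 284172 = (224 - 103*21) - 284172 = (224 - 2163) - 284172 = -1939 - 284172 = -286111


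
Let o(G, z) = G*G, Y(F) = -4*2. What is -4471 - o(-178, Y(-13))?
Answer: -36155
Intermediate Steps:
Y(F) = -8
o(G, z) = G**2
-4471 - o(-178, Y(-13)) = -4471 - 1*(-178)**2 = -4471 - 1*31684 = -4471 - 31684 = -36155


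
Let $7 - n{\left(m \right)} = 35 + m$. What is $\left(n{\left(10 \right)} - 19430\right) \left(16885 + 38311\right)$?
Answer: $-1074555728$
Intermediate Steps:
$n{\left(m \right)} = -28 - m$ ($n{\left(m \right)} = 7 - \left(35 + m\right) = -28 - m$)
$\left(n{\left(10 \right)} - 19430\right) \left(16885 + 38311\right) = \left(\left(-28 - 10\right) - 19430\right) \left(16885 + 38311\right) = \left(\left(-28 - 10\right) - 19430\right) 55196 = \left(-38 - 19430\right) 55196 = \left(-19468\right) 55196 = -1074555728$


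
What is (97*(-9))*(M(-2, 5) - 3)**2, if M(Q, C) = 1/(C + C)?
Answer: -734193/100 ≈ -7341.9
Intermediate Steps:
M(Q, C) = 1/(2*C)
(97*(-9))*(M(-2, 5) - 3)**2 = (97*(-9))*((1/2)/5 - 3)**2 = -873*((1/2)*(1/5) - 3)**2 = -873*(1/10 - 3)**2 = -873*(-29/10)**2 = -873*841/100 = -734193/100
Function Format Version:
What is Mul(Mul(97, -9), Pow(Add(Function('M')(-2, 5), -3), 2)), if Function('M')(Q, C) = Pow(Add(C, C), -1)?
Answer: Rational(-734193, 100) ≈ -7341.9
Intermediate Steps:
Function('M')(Q, C) = Mul(Rational(1, 2), Pow(C, -1)) (Function('M')(Q, C) = Pow(Mul(2, C), -1) = Mul(Rational(1, 2), Pow(C, -1)))
Mul(Mul(97, -9), Pow(Add(Function('M')(-2, 5), -3), 2)) = Mul(Mul(97, -9), Pow(Add(Mul(Rational(1, 2), Pow(5, -1)), -3), 2)) = Mul(-873, Pow(Add(Mul(Rational(1, 2), Rational(1, 5)), -3), 2)) = Mul(-873, Pow(Add(Rational(1, 10), -3), 2)) = Mul(-873, Pow(Rational(-29, 10), 2)) = Mul(-873, Rational(841, 100)) = Rational(-734193, 100)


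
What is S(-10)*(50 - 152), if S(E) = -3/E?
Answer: -153/5 ≈ -30.600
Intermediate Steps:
S(-10)*(50 - 152) = (-3/(-10))*(50 - 152) = -3*(-⅒)*(-102) = (3/10)*(-102) = -153/5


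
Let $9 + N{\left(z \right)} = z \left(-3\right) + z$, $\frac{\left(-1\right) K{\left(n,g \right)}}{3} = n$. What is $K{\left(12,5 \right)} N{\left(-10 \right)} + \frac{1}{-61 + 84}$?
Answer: $- \frac{9107}{23} \approx -395.96$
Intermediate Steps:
$K{\left(n,g \right)} = - 3 n$
$N{\left(z \right)} = -9 - 2 z$ ($N{\left(z \right)} = -9 + \left(z \left(-3\right) + z\right) = -9 + \left(- 3 z + z\right) = -9 - 2 z$)
$K{\left(12,5 \right)} N{\left(-10 \right)} + \frac{1}{-61 + 84} = \left(-3\right) 12 \left(-9 - -20\right) + \frac{1}{-61 + 84} = - 36 \left(-9 + 20\right) + \frac{1}{23} = \left(-36\right) 11 + \frac{1}{23} = -396 + \frac{1}{23} = - \frac{9107}{23}$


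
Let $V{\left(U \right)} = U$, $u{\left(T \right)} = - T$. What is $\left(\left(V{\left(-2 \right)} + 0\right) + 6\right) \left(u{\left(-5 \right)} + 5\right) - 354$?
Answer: $-314$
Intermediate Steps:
$\left(\left(V{\left(-2 \right)} + 0\right) + 6\right) \left(u{\left(-5 \right)} + 5\right) - 354 = \left(\left(-2 + 0\right) + 6\right) \left(\left(-1\right) \left(-5\right) + 5\right) - 354 = \left(-2 + 6\right) \left(5 + 5\right) - 354 = 4 \cdot 10 - 354 = 40 - 354 = -314$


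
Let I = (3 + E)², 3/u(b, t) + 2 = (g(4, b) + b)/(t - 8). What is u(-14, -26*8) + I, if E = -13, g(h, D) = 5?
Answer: 4628/47 ≈ 98.468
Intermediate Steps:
u(b, t) = 3/(-2 + (5 + b)/(-8 + t)) (u(b, t) = 3/(-2 + (5 + b)/(t - 8)) = 3/(-2 + (5 + b)/(-8 + t)))
I = 100 (I = (3 - 13)² = (-10)² = 100)
u(-14, -26*8) + I = 3*(-8 - 26*8)/(21 - 14 - (-52)*8) + 100 = 3*(-8 - 208)/(21 - 14 - 2*(-208)) + 100 = 3*(-216)/(21 - 14 + 416) + 100 = 3*(-216)/423 + 100 = 3*(1/423)*(-216) + 100 = -72/47 + 100 = 4628/47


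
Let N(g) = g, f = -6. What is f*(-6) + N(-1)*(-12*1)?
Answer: 48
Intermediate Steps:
f*(-6) + N(-1)*(-12*1) = -6*(-6) - (-12) = 36 - 1*(-12) = 36 + 12 = 48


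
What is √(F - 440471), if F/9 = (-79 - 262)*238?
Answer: I*√1170893 ≈ 1082.1*I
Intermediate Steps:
F = -730422 (F = 9*((-79 - 262)*238) = 9*(-341*238) = 9*(-81158) = -730422)
√(F - 440471) = √(-730422 - 440471) = √(-1170893) = I*√1170893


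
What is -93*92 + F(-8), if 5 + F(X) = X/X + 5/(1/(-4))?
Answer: -8580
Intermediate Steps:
F(X) = -24 (F(X) = -5 + (X/X + 5/(1/(-4))) = -5 + (1 + 5/(-¼)) = -5 + (1 + 5*(-4)) = -5 + (1 - 20) = -5 - 19 = -24)
-93*92 + F(-8) = -93*92 - 24 = -8556 - 24 = -8580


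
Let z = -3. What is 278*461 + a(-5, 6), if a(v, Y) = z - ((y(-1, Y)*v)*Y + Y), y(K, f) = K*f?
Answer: 127969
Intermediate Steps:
a(v, Y) = -3 - Y + v*Y² (a(v, Y) = -3 - (((-Y)*v)*Y + Y) = -3 - ((-Y*v)*Y + Y) = -3 - (-v*Y² + Y) = -3 - (Y - v*Y²) = -3 + (-Y + v*Y²) = -3 - Y + v*Y²)
278*461 + a(-5, 6) = 278*461 + (-3 - 1*6 - 5*6²) = 128158 + (-3 - 6 - 5*36) = 128158 + (-3 - 6 - 180) = 128158 - 189 = 127969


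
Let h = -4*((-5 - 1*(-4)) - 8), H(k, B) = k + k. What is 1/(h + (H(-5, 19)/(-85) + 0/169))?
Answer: 17/614 ≈ 0.027687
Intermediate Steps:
H(k, B) = 2*k
h = 36 (h = -4*((-5 + 4) - 8) = -4*(-1 - 8) = -4*(-9) = 36)
1/(h + (H(-5, 19)/(-85) + 0/169)) = 1/(36 + ((2*(-5))/(-85) + 0/169)) = 1/(36 + (-10*(-1/85) + 0*(1/169))) = 1/(36 + (2/17 + 0)) = 1/(36 + 2/17) = 1/(614/17) = 17/614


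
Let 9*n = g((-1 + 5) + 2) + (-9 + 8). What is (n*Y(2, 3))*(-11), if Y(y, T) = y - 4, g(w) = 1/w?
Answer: -55/27 ≈ -2.0370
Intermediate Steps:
Y(y, T) = -4 + y
n = -5/54 (n = (1/((-1 + 5) + 2) + (-9 + 8))/9 = (1/(4 + 2) - 1)/9 = (1/6 - 1)/9 = (⅙ - 1)/9 = (⅑)*(-⅚) = -5/54 ≈ -0.092593)
(n*Y(2, 3))*(-11) = -5*(-4 + 2)/54*(-11) = -5/54*(-2)*(-11) = (5/27)*(-11) = -55/27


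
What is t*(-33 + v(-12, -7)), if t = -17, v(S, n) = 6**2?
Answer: -51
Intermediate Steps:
v(S, n) = 36
t*(-33 + v(-12, -7)) = -17*(-33 + 36) = -17*3 = -51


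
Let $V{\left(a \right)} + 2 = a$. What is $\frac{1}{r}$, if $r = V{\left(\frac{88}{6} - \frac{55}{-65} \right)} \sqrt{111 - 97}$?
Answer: $\frac{39 \sqrt{14}}{7378} \approx 0.019778$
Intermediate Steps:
$V{\left(a \right)} = -2 + a$
$r = \frac{527 \sqrt{14}}{39}$ ($r = \left(-2 + \left(\frac{88}{6} - \frac{55}{-65}\right)\right) \sqrt{111 - 97} = \left(-2 + \left(88 \cdot \frac{1}{6} - - \frac{11}{13}\right)\right) \sqrt{14} = \left(-2 + \left(\frac{44}{3} + \frac{11}{13}\right)\right) \sqrt{14} = \left(-2 + \frac{605}{39}\right) \sqrt{14} = \frac{527 \sqrt{14}}{39} \approx 50.56$)
$\frac{1}{r} = \frac{1}{\frac{527}{39} \sqrt{14}} = \frac{39 \sqrt{14}}{7378}$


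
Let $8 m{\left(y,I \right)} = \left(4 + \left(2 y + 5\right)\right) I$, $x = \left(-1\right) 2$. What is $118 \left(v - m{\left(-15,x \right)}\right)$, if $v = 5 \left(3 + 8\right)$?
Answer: $\frac{11741}{2} \approx 5870.5$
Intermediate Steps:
$v = 55$ ($v = 5 \cdot 11 = 55$)
$x = -2$
$m{\left(y,I \right)} = \frac{I \left(9 + 2 y\right)}{8}$ ($m{\left(y,I \right)} = \frac{\left(4 + \left(2 y + 5\right)\right) I}{8} = \frac{\left(4 + \left(5 + 2 y\right)\right) I}{8} = \frac{\left(9 + 2 y\right) I}{8} = \frac{I \left(9 + 2 y\right)}{8}$)
$118 \left(v - m{\left(-15,x \right)}\right) = 118 \left(55 - \frac{1}{8} \left(-2\right) \left(9 + 2 \left(-15\right)\right)\right) = 118 \left(55 - \frac{1}{8} \left(-2\right) \left(9 - 30\right)\right) = 118 \left(55 - \frac{1}{8} \left(-2\right) \left(-21\right)\right) = 118 \left(55 - \frac{21}{4}\right) = 118 \cdot \frac{199}{4} = \frac{11741}{2}$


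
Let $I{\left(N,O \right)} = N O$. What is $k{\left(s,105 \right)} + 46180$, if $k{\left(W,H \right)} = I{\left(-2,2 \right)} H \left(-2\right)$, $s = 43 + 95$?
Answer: $47020$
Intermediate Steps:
$s = 138$
$k{\left(W,H \right)} = 8 H$ ($k{\left(W,H \right)} = \left(-2\right) 2 H \left(-2\right) = - 4 H \left(-2\right) = 8 H$)
$k{\left(s,105 \right)} + 46180 = 8 \cdot 105 + 46180 = 840 + 46180 = 47020$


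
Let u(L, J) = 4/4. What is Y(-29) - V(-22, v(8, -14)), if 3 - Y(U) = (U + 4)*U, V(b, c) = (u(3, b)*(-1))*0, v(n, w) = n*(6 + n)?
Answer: -722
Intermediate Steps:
u(L, J) = 1 (u(L, J) = 4*(¼) = 1)
V(b, c) = 0 (V(b, c) = (1*(-1))*0 = -1*0 = 0)
Y(U) = 3 - U*(4 + U) (Y(U) = 3 - (U + 4)*U = 3 - (4 + U)*U = 3 - U*(4 + U))
Y(-29) - V(-22, v(8, -14)) = (3 - 1*(-29)² - 4*(-29)) - 1*0 = (3 - 1*841 + 116) + 0 = (3 - 841 + 116) + 0 = -722 + 0 = -722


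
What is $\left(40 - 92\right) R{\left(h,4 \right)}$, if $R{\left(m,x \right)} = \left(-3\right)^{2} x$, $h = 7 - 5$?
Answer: $-1872$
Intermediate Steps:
$h = 2$ ($h = 7 - 5 = 2$)
$R{\left(m,x \right)} = 9 x$
$\left(40 - 92\right) R{\left(h,4 \right)} = \left(40 - 92\right) 9 \cdot 4 = \left(-52\right) 36 = -1872$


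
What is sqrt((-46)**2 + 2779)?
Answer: sqrt(4895) ≈ 69.964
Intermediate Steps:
sqrt((-46)**2 + 2779) = sqrt(2116 + 2779) = sqrt(4895)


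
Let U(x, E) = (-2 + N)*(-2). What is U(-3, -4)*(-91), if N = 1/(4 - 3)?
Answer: -182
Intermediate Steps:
N = 1 (N = 1/1 = 1)
U(x, E) = 2 (U(x, E) = (-2 + 1)*(-2) = -1*(-2) = 2)
U(-3, -4)*(-91) = 2*(-91) = -182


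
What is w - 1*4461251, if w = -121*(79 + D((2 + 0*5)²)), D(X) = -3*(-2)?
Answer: -4471536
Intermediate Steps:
D(X) = 6
w = -10285 (w = -121*(79 + 6) = -121*85 = -10285)
w - 1*4461251 = -10285 - 1*4461251 = -10285 - 4461251 = -4471536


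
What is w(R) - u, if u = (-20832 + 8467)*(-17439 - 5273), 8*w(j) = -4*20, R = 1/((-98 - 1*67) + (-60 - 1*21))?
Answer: -280833890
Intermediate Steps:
R = -1/246 (R = 1/((-98 - 67) + (-60 - 21)) = 1/(-165 - 81) = 1/(-246) = -1/246 ≈ -0.0040650)
w(j) = -10 (w(j) = (-4*20)/8 = (⅛)*(-80) = -10)
u = 280833880 (u = -12365*(-22712) = 280833880)
w(R) - u = -10 - 1*280833880 = -10 - 280833880 = -280833890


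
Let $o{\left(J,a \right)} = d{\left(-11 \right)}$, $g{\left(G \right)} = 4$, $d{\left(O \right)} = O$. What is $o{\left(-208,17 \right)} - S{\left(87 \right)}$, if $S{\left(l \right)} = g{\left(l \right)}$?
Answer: $-15$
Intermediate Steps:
$o{\left(J,a \right)} = -11$
$S{\left(l \right)} = 4$
$o{\left(-208,17 \right)} - S{\left(87 \right)} = -11 - 4 = -15$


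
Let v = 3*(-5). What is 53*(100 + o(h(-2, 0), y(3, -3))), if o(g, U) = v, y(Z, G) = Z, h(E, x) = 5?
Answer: 4505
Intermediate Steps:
v = -15
o(g, U) = -15
53*(100 + o(h(-2, 0), y(3, -3))) = 53*(100 - 15) = 53*85 = 4505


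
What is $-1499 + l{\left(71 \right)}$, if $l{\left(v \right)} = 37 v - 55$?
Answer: $1073$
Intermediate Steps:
$l{\left(v \right)} = -55 + 37 v$
$-1499 + l{\left(71 \right)} = -1499 + \left(-55 + 37 \cdot 71\right) = -1499 + \left(-55 + 2627\right) = -1499 + 2572 = 1073$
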